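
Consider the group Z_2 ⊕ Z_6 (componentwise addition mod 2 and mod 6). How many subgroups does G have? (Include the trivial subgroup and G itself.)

|G| = 12, so by Lagrange every subgroup order divides 12. Divisors: 1, 2, 3, 4, 6, 12.
Subgroups by order — order 1: 1; order 2: 3; order 3: 1; order 4: 1; order 6: 3; order 12: 1.
Total: 1 + 3 + 1 + 1 + 3 + 1 = 10.

10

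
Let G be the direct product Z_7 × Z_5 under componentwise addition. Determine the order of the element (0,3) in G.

5

The order of (0,3) in Z_7 × Z_5 is lcm(ord(0) in Z_7, ord(3) in Z_5).
ord(0) = 1 and ord(3) = 5, so |⟨(0,3)⟩| = lcm(1, 5) = 5.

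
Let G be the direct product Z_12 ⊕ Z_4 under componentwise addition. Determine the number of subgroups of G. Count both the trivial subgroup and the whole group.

30

|G| = 48, so by Lagrange every subgroup order divides 48. Divisors: 1, 2, 3, 4, 6, 8, 12, 16, 24, 48.
Subgroups by order — order 1: 1; order 2: 3; order 3: 1; order 4: 7; order 6: 3; order 8: 3; order 12: 7; order 16: 1; order 24: 3; order 48: 1.
Total: 1 + 3 + 1 + 7 + 3 + 3 + 7 + 1 + 3 + 1 = 30.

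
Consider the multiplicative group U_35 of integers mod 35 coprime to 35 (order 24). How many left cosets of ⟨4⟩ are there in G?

4

|⟨4⟩| = 6 and |G| = 24.
By Lagrange, [G : H] = |G|/|H| = 24/6 = 4.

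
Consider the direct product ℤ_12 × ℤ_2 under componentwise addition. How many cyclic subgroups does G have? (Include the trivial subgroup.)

12

Group the elements of G by the cyclic subgroup they generate; each cyclic subgroup of order d accounts for φ(d) elements.
Cyclic subgroups by order — order 1: 1; order 2: 3; order 3: 1; order 4: 2; order 6: 3; order 12: 2.
Total: 12.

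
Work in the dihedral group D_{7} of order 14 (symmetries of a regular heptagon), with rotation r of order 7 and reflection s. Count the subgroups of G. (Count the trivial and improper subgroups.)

|G| = 14, so by Lagrange every subgroup order divides 14. Divisors: 1, 2, 7, 14.
Subgroups by order — order 1: 1; order 2: 7; order 7: 1; order 14: 1.
Total: 1 + 7 + 1 + 1 = 10.

10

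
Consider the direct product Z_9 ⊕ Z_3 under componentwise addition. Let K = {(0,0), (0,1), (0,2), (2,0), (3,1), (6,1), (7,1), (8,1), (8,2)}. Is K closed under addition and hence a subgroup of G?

(7,1) ∈ K but its inverse (2,2) ∉ K, so K is not a subgroup.

No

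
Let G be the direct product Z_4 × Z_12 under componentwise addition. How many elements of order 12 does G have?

24

An element (a,b) has order lcm(ord(a), ord(b)); count pairs with lcm equal to 12.
Enumerating gives 24 such elements.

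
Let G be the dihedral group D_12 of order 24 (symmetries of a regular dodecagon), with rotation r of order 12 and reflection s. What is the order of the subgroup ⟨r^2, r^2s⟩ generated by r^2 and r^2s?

12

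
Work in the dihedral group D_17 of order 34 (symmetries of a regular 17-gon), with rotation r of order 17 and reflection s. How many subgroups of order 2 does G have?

|G| = 34 and 2 | 34, so subgroups of order 2 are possible by Lagrange.
The subgroups of order 2 are: {e, r^10s}; {e, r^11s}; {e, r^12s}; {e, r^13s}; … (17 in all).
So G has 17 subgroups of order 2.

17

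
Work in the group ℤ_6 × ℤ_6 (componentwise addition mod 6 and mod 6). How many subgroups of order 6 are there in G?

12

|G| = 36 and 6 | 36, so subgroups of order 6 are possible by Lagrange.
The subgroups of order 6 are: {(0,0), (0,1), (0,2), (0,3), (0,4), (0,5)}; {(0,0), (0,2), (0,4), (3,0), (3,2), (3,4)}; {(0,0), (0,2), (0,4), (3,1), (3,3), (3,5)}; {(0,0), (0,3), (2,0), (2,3), (4,0), (4,3)}; … (12 in all).
So G has 12 subgroups of order 6.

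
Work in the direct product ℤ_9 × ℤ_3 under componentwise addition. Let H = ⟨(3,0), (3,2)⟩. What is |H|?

|⟨(3,0)⟩| = 3 and |⟨(3,2)⟩| = 3, so |H| is a multiple of lcm(3, 3) = 3 and divides |G| = 27.
Closing under the operation: H = {(0,0), (0,1), (0,2), (3,0), (3,1), (3,2), (6,0), (6,1), (6,2)}, so |H| = 9.

9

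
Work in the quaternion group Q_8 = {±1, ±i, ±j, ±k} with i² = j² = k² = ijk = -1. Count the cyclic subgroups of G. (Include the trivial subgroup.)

5

Each element a generates a cyclic subgroup ⟨a⟩; distinct elements may generate the same one (a cyclic group of order d has φ(d) generators).
Cyclic subgroups by order — order 1: 1; order 2: 1; order 4: 3.
Total: 5.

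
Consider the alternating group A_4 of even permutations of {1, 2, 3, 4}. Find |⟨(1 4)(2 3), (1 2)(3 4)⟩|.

4

|⟨(1 4)(2 3)⟩| = 2 and |⟨(1 2)(3 4)⟩| = 2, so |H| is a multiple of lcm(2, 2) = 2 and divides |G| = 12.
Closing under the operation: H = {e, (1 2)(3 4), (1 3)(2 4), (1 4)(2 3)}, so |H| = 4.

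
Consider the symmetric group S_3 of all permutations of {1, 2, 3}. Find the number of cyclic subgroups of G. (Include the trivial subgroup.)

5

Group the elements of G by the cyclic subgroup they generate; each cyclic subgroup of order d accounts for φ(d) elements.
Cyclic subgroups by order — order 1: 1; order 2: 3; order 3: 1.
Total: 5.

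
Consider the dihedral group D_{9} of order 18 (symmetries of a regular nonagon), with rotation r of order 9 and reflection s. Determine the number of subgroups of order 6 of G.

3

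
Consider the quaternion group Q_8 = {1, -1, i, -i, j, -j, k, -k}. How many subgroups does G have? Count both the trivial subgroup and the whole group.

|G| = 8, so by Lagrange every subgroup order divides 8. Divisors: 1, 2, 4, 8.
Subgroups by order — order 1: 1; order 2: 1; order 4: 3; order 8: 1.
Total: 1 + 1 + 3 + 1 = 6.

6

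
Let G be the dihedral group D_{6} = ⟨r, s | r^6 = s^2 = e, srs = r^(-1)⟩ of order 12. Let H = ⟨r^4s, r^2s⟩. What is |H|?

6

|⟨r^4s⟩| = 2 and |⟨r^2s⟩| = 2, so |H| is a multiple of lcm(2, 2) = 2 and divides |G| = 12.
Closing under the operation: H = {e, r^2, r^4, s, r^2s, r^4s}, so |H| = 6.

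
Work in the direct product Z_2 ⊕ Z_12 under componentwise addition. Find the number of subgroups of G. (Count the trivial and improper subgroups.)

16

|G| = 24, so by Lagrange every subgroup order divides 24. Divisors: 1, 2, 3, 4, 6, 8, 12, 24.
Subgroups by order — order 1: 1; order 2: 3; order 3: 1; order 4: 3; order 6: 3; order 8: 1; order 12: 3; order 24: 1.
Total: 1 + 3 + 1 + 3 + 3 + 1 + 3 + 1 = 16.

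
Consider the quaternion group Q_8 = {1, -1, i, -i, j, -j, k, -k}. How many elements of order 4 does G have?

The elements of order 4 are: i, -i, j, -j, k, -k.
That's 6.

6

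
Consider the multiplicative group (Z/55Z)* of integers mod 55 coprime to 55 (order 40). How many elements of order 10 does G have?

12

Enumerating element orders in G gives 12 elements of order 10.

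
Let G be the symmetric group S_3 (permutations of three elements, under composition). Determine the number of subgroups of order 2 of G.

|G| = 6 and 2 | 6, so subgroups of order 2 are possible by Lagrange.
The subgroups of order 2 are: {e, (1 2)}; {e, (1 3)}; {e, (2 3)}.
So G has 3 subgroups of order 2.

3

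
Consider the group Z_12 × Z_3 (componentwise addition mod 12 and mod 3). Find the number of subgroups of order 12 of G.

|G| = 36 and 12 | 36, so subgroups of order 12 are possible by Lagrange.
The subgroups of order 12 are: {(0,0), (0,1), (0,2), (3,0), (3,1), (3,2), (6,0), (6,1), (6,2), (9,0), (9,1), (9,2)}; {(0,0), (1,0), (2,0), (3,0), (4,0), (5,0), (6,0), (7,0), (8,0), (9,0), (10,0), (11,0)}; {(0,0), (1,1), (2,2), (3,0), (4,1), (5,2), (6,0), (7,1), (8,2), (9,0), (10,1), (11,2)}; {(0,0), (1,2), (2,1), (3,0), (4,2), (5,1), (6,0), (7,2), (8,1), (9,0), (10,2), (11,1)}.
So G has 4 subgroups of order 12.

4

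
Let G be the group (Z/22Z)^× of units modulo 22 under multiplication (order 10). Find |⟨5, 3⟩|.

|⟨5⟩| = 5 and |⟨3⟩| = 5, so |H| is a multiple of lcm(5, 5) = 5 and divides |G| = 10.
Closing under the operation: H = {1, 3, 5, 9, 15}, so |H| = 5.

5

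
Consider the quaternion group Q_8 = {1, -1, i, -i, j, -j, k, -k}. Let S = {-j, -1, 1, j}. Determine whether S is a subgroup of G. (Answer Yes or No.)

|S| = 4 divides |G| = 8, consistent with Lagrange.
S contains the identity, every element's inverse is in S, and S is closed under ·: it is a subgroup.
In fact S = ⟨j⟩.

Yes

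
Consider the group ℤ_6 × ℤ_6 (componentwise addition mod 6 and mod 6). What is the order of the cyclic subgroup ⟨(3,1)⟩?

The order of (3,1) in Z_6 × Z_6 is lcm(ord(3) in Z_6, ord(1) in Z_6).
ord(3) = 2 and ord(1) = 6, so |⟨(3,1)⟩| = lcm(2, 6) = 6.

6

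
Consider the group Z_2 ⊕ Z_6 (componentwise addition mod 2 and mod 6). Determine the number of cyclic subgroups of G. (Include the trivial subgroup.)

Each element a generates a cyclic subgroup ⟨a⟩; distinct elements may generate the same one (a cyclic group of order d has φ(d) generators).
Cyclic subgroups by order — order 1: 1; order 2: 3; order 3: 1; order 6: 3.
Total: 8.

8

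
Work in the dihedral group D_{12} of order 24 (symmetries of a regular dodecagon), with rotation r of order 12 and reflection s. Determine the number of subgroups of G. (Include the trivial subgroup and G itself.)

|G| = 24, so by Lagrange every subgroup order divides 24. Divisors: 1, 2, 3, 4, 6, 8, 12, 24.
Subgroups by order — order 1: 1; order 2: 13; order 3: 1; order 4: 7; order 6: 5; order 8: 3; order 12: 3; order 24: 1.
Total: 1 + 13 + 1 + 7 + 5 + 3 + 3 + 1 = 34.

34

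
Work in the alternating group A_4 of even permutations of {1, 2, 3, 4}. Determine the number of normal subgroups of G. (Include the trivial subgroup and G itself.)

G has 10 subgroups. Checking conjugation-invariance by order — order 1: 1/1 normal; order 2: 0/3 normal; order 3: 0/4 normal; order 4: 1/1 normal; order 12: 1/1 normal.
Total normal subgroups: 3.

3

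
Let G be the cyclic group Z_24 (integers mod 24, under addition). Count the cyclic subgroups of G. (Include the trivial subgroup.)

8

Group the elements of G by the cyclic subgroup they generate; each cyclic subgroup of order d accounts for φ(d) elements.
Cyclic subgroups by order — order 1: 1; order 2: 1; order 3: 1; order 4: 1; order 6: 1; order 8: 1; order 12: 1; order 24: 1.
Total: 8.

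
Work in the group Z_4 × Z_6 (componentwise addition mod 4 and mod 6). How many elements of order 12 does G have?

An element (a,b) has order lcm(ord(a), ord(b)); count pairs with lcm equal to 12.
Enumerating gives 8 such elements.

8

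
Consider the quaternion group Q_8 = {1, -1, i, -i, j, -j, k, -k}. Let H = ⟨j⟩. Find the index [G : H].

2

|⟨j⟩| = 4 and |G| = 8.
By Lagrange, [G : H] = |G|/|H| = 8/4 = 2.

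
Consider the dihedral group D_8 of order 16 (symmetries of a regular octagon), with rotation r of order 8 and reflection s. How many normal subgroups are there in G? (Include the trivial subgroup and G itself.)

7

G has 19 subgroups. Checking conjugation-invariance by order — order 1: 1/1 normal; order 2: 1/9 normal; order 4: 1/5 normal; order 8: 3/3 normal; order 16: 1/1 normal.
Total normal subgroups: 7.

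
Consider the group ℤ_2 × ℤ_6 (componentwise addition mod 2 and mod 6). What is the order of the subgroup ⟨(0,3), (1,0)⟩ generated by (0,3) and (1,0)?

|⟨(0,3)⟩| = 2 and |⟨(1,0)⟩| = 2, so |H| is a multiple of lcm(2, 2) = 2 and divides |G| = 12.
Closing under the operation: H = {(0,0), (0,3), (1,0), (1,3)}, so |H| = 4.

4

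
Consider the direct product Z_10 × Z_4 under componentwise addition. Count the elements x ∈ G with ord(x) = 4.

4

An element (a,b) has order lcm(ord(a), ord(b)); count pairs with lcm equal to 4.
Enumerating gives 4 such elements.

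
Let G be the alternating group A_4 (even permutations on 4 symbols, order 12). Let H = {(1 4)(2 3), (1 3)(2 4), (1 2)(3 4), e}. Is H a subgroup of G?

|H| = 4 divides |G| = 12, consistent with Lagrange.
H contains the identity, every element's inverse is in H, and H is closed under ∘: it is a subgroup.

Yes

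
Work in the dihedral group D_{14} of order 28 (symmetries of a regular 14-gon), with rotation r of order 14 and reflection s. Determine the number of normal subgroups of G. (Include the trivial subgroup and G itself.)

7

G has 28 subgroups. Checking conjugation-invariance by order — order 1: 1/1 normal; order 2: 1/15 normal; order 4: 0/7 normal; order 7: 1/1 normal; order 14: 3/3 normal; order 28: 1/1 normal.
Total normal subgroups: 7.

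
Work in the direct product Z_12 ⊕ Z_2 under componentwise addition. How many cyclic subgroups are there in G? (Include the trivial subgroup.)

12

Group the elements of G by the cyclic subgroup they generate; each cyclic subgroup of order d accounts for φ(d) elements.
Cyclic subgroups by order — order 1: 1; order 2: 3; order 3: 1; order 4: 2; order 6: 3; order 12: 2.
Total: 12.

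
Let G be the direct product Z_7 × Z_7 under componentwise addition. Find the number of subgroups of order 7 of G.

8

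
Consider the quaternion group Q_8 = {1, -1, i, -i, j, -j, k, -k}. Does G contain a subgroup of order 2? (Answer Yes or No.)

Yes

2 | 8. A subgroup of order 2 is {1, -1}.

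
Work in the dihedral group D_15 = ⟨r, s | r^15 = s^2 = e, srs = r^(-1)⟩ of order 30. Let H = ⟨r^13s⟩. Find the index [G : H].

15

|⟨r^13s⟩| = 2 and |G| = 30.
By Lagrange, [G : H] = |G|/|H| = 30/2 = 15.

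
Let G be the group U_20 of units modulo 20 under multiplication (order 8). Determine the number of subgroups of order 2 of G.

|G| = 8 and 2 | 8, so subgroups of order 2 are possible by Lagrange.
The subgroups of order 2 are: {1, 11}; {1, 19}; {1, 9}.
So G has 3 subgroups of order 2.

3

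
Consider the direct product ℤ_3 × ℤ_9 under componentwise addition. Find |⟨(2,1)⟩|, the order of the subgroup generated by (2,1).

9

The order of (2,1) in Z_3 × Z_9 is lcm(ord(2) in Z_3, ord(1) in Z_9).
ord(2) = 3 and ord(1) = 9, so |⟨(2,1)⟩| = lcm(3, 9) = 9.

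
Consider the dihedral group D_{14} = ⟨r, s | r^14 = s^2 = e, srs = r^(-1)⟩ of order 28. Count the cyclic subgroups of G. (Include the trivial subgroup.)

Each element a generates a cyclic subgroup ⟨a⟩; distinct elements may generate the same one (a cyclic group of order d has φ(d) generators).
Cyclic subgroups by order — order 1: 1; order 2: 15; order 7: 1; order 14: 1.
Total: 18.

18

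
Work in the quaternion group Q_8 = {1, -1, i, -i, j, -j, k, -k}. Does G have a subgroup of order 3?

No

3 does not divide |G| = 8, so by Lagrange no subgroup of order 3 exists.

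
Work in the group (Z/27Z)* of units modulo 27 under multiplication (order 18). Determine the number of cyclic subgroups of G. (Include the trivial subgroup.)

6

A cyclic subgroup of order d is generated by each of its φ(d) elements of order d, so the cyclic subgroups of order d number (#elements of order d)/φ(d).
Cyclic subgroups by order — order 1: 1; order 2: 1; order 3: 1; order 6: 1; order 9: 1; order 18: 1.
Total: 6.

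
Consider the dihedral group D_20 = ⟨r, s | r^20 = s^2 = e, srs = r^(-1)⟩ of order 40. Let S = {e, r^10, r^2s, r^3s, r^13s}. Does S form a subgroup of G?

Closure fails: r^10 · r^2s = r^12s ∉ S. So S is not a subgroup.

No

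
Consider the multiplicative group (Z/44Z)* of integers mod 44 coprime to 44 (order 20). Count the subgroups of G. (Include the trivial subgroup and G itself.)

10

|G| = 20, so by Lagrange every subgroup order divides 20. Divisors: 1, 2, 4, 5, 10, 20.
Subgroups by order — order 1: 1; order 2: 3; order 4: 1; order 5: 1; order 10: 3; order 20: 1.
Total: 1 + 3 + 1 + 1 + 3 + 1 = 10.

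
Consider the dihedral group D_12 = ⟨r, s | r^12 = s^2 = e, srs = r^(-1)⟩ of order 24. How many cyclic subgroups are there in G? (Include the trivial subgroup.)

18

Group the elements of G by the cyclic subgroup they generate; each cyclic subgroup of order d accounts for φ(d) elements.
Cyclic subgroups by order — order 1: 1; order 2: 13; order 3: 1; order 4: 1; order 6: 1; order 12: 1.
Total: 18.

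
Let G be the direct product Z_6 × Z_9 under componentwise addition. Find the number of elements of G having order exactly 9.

18

An element (a,b) has order lcm(ord(a), ord(b)); count pairs with lcm equal to 9.
Enumerating gives 18 such elements.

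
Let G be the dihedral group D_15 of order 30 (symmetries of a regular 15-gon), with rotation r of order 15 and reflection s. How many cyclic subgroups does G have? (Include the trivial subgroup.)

Each element a generates a cyclic subgroup ⟨a⟩; distinct elements may generate the same one (a cyclic group of order d has φ(d) generators).
Cyclic subgroups by order — order 1: 1; order 2: 15; order 3: 1; order 5: 1; order 15: 1.
Total: 19.

19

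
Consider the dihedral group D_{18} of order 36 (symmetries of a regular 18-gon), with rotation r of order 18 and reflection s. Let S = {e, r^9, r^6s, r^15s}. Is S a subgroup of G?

|S| = 4 divides |G| = 36, consistent with Lagrange.
S contains the identity, every element's inverse is in S, and S is closed under ·: it is a subgroup.

Yes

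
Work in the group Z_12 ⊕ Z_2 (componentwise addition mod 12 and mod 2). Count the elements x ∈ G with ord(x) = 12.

An element (a,b) has order lcm(ord(a), ord(b)); count pairs with lcm equal to 12.
Enumerating gives 8 such elements.

8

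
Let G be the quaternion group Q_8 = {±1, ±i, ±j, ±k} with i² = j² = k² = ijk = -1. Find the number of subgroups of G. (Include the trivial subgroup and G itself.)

|G| = 8, so by Lagrange every subgroup order divides 8. Divisors: 1, 2, 4, 8.
Subgroups by order — order 1: 1; order 2: 1; order 4: 3; order 8: 1.
Total: 1 + 1 + 3 + 1 = 6.

6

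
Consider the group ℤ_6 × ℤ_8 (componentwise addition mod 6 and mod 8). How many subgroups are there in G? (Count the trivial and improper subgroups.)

|G| = 48, so by Lagrange every subgroup order divides 48. Divisors: 1, 2, 3, 4, 6, 8, 12, 16, 24, 48.
Subgroups by order — order 1: 1; order 2: 3; order 3: 1; order 4: 3; order 6: 3; order 8: 3; order 12: 3; order 16: 1; order 24: 3; order 48: 1.
Total: 1 + 3 + 1 + 3 + 3 + 3 + 3 + 1 + 3 + 1 = 22.

22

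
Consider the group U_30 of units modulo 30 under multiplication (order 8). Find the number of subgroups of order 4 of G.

3

|G| = 8 and 4 | 8, so subgroups of order 4 are possible by Lagrange.
The subgroups of order 4 are: {1, 11, 19, 29}; {1, 7, 13, 19}; {1, 17, 19, 23}.
So G has 3 subgroups of order 4.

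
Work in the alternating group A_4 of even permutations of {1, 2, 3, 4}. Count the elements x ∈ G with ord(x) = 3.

8

The elements of order 3 are: (2 3 4), (2 4 3), (1 2 3), (1 2 4), (1 3 2), (1 3 4), (1 4 2), (1 4 3).
That's 8.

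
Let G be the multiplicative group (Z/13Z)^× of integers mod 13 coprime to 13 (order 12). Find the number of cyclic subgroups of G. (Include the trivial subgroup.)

6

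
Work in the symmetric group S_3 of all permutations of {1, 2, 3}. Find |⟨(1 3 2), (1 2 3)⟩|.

|⟨(1 3 2)⟩| = 3 and |⟨(1 2 3)⟩| = 3, so |H| is a multiple of lcm(3, 3) = 3 and divides |G| = 6.
Closing under the operation: H = {e, (1 2 3), (1 3 2)}, so |H| = 3.

3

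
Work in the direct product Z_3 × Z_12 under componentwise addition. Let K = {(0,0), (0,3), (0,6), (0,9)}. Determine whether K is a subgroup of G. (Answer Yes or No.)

Yes

|K| = 4 divides |G| = 36, consistent with Lagrange.
K contains the identity, every element's inverse is in K, and K is closed under +: it is a subgroup.
In fact K = ⟨(0,3)⟩.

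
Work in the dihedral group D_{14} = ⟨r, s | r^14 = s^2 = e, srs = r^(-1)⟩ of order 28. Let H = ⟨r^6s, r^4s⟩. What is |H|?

14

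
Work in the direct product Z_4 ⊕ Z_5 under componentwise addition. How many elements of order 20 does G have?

An element (a,b) has order lcm(ord(a), ord(b)); count pairs with lcm equal to 20.
Enumerating gives 8 such elements.

8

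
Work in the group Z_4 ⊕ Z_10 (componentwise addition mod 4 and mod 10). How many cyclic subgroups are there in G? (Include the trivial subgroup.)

12

Each element a generates a cyclic subgroup ⟨a⟩; distinct elements may generate the same one (a cyclic group of order d has φ(d) generators).
Cyclic subgroups by order — order 1: 1; order 2: 3; order 4: 2; order 5: 1; order 10: 3; order 20: 2.
Total: 12.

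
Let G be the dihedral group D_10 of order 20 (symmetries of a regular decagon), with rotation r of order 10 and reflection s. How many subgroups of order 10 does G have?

|G| = 20 and 10 | 20, so subgroups of order 10 are possible by Lagrange.
The subgroups of order 10 are: {e, r, r^2, r^3, r^4, r^5, r^6, r^7, r^8, r^9}; {e, r^2, r^4, r^6, r^8, s, r^2s, r^4s, r^6s, r^8s}; {e, r^2, r^4, r^6, r^8, rs, r^3s, r^5s, r^7s, r^9s}.
So G has 3 subgroups of order 10.

3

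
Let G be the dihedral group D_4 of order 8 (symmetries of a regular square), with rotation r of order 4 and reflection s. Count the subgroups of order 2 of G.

5

|G| = 8 and 2 | 8, so subgroups of order 2 are possible by Lagrange.
The subgroups of order 2 are: {e, r^2}; {e, r^2s}; {e, r^3s}; {e, rs}; … (5 in all).
So G has 5 subgroups of order 2.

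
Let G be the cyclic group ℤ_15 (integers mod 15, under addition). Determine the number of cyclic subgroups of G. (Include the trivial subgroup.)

Each element a generates a cyclic subgroup ⟨a⟩; distinct elements may generate the same one (a cyclic group of order d has φ(d) generators).
Cyclic subgroups by order — order 1: 1; order 3: 1; order 5: 1; order 15: 1.
Total: 4.

4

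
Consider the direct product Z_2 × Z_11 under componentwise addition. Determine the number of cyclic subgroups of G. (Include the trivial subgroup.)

4

Group the elements of G by the cyclic subgroup they generate; each cyclic subgroup of order d accounts for φ(d) elements.
Cyclic subgroups by order — order 1: 1; order 2: 1; order 11: 1; order 22: 1.
Total: 4.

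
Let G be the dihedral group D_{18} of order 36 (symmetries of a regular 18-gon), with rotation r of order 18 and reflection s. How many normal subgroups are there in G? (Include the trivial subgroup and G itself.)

9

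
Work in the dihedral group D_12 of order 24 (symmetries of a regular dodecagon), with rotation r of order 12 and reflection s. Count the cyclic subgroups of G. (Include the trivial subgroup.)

Group the elements of G by the cyclic subgroup they generate; each cyclic subgroup of order d accounts for φ(d) elements.
Cyclic subgroups by order — order 1: 1; order 2: 13; order 3: 1; order 4: 1; order 6: 1; order 12: 1.
Total: 18.

18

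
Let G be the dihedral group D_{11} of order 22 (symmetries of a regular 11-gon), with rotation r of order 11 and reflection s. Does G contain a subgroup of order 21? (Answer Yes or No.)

No

21 does not divide |G| = 22, so by Lagrange no subgroup of order 21 exists.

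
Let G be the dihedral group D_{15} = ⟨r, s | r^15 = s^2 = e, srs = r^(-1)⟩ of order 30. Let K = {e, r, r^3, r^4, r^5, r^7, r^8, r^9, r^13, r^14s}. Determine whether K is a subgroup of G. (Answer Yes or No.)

r^9 ∈ K but its inverse r^6 ∉ K, so K is not a subgroup.

No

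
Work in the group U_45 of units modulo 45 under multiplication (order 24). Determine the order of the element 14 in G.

Compute successive powers of 14 mod 45: 14, 16, 44, 31, 29, 1; 14^6 ≡ 1 (mod 45).
So |⟨14⟩| = 6.

6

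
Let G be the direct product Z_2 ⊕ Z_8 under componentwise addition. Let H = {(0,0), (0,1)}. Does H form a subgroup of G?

No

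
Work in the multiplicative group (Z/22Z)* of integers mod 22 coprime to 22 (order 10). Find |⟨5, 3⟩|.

|⟨5⟩| = 5 and |⟨3⟩| = 5, so |H| is a multiple of lcm(5, 5) = 5 and divides |G| = 10.
Closing under the operation: H = {1, 3, 5, 9, 15}, so |H| = 5.

5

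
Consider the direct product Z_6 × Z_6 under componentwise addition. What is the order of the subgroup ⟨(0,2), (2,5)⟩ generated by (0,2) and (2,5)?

|⟨(0,2)⟩| = 3 and |⟨(2,5)⟩| = 6, so |H| is a multiple of lcm(3, 6) = 6 and divides |G| = 36.
Closing under the operation: H = {(0,0), (0,1), (0,2), (0,3), (0,4), (0,5), (2,0), (2,1), (2,2), (2,3), (2,4), (2,5), (4,0), (4,1), (4,2), (4,3), (4,4), (4,5)}, so |H| = 18.

18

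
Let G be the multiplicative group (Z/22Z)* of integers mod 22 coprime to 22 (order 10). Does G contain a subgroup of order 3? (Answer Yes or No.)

3 does not divide |G| = 10, so by Lagrange no subgroup of order 3 exists.

No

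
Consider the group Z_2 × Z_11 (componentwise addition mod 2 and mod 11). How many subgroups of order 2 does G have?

|G| = 22 and 2 | 22, so subgroups of order 2 are possible by Lagrange.
The subgroups of order 2 are: {(0,0), (1,0)}.
So G has 1 subgroup of order 2.

1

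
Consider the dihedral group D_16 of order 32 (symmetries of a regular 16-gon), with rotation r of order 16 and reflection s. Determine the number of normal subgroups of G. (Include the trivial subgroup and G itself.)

8

G has 36 subgroups. Checking conjugation-invariance by order — order 1: 1/1 normal; order 2: 1/17 normal; order 4: 1/9 normal; order 8: 1/5 normal; order 16: 3/3 normal; order 32: 1/1 normal.
Total normal subgroups: 8.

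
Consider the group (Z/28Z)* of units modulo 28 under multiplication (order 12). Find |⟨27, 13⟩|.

4

|⟨27⟩| = 2 and |⟨13⟩| = 2, so |H| is a multiple of lcm(2, 2) = 2 and divides |G| = 12.
Closing under the operation: H = {1, 13, 15, 27}, so |H| = 4.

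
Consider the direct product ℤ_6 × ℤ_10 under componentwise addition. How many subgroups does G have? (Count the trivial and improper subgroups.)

|G| = 60, so by Lagrange every subgroup order divides 60. Divisors: 1, 2, 3, 4, 5, 6, 10, 12, 15, 20, 30, 60.
Subgroups by order — order 1: 1; order 2: 3; order 3: 1; order 4: 1; order 5: 1; order 6: 3; order 10: 3; order 12: 1; order 15: 1; order 20: 1; order 30: 3; order 60: 1.
Total: 1 + 3 + 1 + 1 + 1 + 3 + 3 + 1 + 1 + 1 + 3 + 1 = 20.

20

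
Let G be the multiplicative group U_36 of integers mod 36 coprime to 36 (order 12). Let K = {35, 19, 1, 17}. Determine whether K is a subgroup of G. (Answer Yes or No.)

Yes

|K| = 4 divides |G| = 12, consistent with Lagrange.
K contains the identity, every element's inverse is in K, and K is closed under ·: it is a subgroup.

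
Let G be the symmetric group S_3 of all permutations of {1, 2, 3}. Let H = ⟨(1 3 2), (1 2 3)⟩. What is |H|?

3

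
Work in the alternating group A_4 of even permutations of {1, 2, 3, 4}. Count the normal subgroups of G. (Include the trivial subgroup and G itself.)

G has 10 subgroups. Checking conjugation-invariance by order — order 1: 1/1 normal; order 2: 0/3 normal; order 3: 0/4 normal; order 4: 1/1 normal; order 12: 1/1 normal.
Total normal subgroups: 3.

3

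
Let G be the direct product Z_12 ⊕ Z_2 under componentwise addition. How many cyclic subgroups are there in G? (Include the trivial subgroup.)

12

Group the elements of G by the cyclic subgroup they generate; each cyclic subgroup of order d accounts for φ(d) elements.
Cyclic subgroups by order — order 1: 1; order 2: 3; order 3: 1; order 4: 2; order 6: 3; order 12: 2.
Total: 12.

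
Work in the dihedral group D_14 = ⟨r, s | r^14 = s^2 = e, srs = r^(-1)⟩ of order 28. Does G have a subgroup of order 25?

25 does not divide |G| = 28, so by Lagrange no subgroup of order 25 exists.

No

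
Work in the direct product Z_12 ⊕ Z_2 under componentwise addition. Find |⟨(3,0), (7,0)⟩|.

|⟨(3,0)⟩| = 4 and |⟨(7,0)⟩| = 12, so |H| is a multiple of lcm(4, 12) = 12 and divides |G| = 24.
Closing under the operation: H = {(0,0), (1,0), (2,0), (3,0), (4,0), (5,0), (6,0), (7,0), (8,0), (9,0), (10,0), (11,0)}, so |H| = 12.

12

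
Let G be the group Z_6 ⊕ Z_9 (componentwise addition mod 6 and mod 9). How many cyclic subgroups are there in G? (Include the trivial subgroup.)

16

Each element a generates a cyclic subgroup ⟨a⟩; distinct elements may generate the same one (a cyclic group of order d has φ(d) generators).
Cyclic subgroups by order — order 1: 1; order 2: 1; order 3: 4; order 6: 4; order 9: 3; order 18: 3.
Total: 16.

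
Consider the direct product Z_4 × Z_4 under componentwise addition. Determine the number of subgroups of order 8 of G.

|G| = 16 and 8 | 16, so subgroups of order 8 are possible by Lagrange.
The subgroups of order 8 are: {(0,0), (0,1), (0,2), (0,3), (2,0), (2,1), (2,2), (2,3)}; {(0,0), (0,2), (1,0), (1,2), (2,0), (2,2), (3,0), (3,2)}; {(0,0), (0,2), (1,1), (1,3), (2,0), (2,2), (3,1), (3,3)}.
So G has 3 subgroups of order 8.

3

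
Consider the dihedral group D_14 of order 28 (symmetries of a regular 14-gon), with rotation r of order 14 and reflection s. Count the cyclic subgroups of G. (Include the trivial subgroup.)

18

Each element a generates a cyclic subgroup ⟨a⟩; distinct elements may generate the same one (a cyclic group of order d has φ(d) generators).
Cyclic subgroups by order — order 1: 1; order 2: 15; order 7: 1; order 14: 1.
Total: 18.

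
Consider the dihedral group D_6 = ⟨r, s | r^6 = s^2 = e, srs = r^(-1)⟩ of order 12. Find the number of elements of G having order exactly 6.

2

The elements of order 6 are: r, r^5.
That's 2.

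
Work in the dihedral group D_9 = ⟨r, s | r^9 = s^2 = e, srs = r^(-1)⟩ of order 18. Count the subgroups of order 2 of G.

|G| = 18 and 2 | 18, so subgroups of order 2 are possible by Lagrange.
The subgroups of order 2 are: {e, r^2s}; {e, r^3s}; {e, r^4s}; {e, r^5s}; … (9 in all).
So G has 9 subgroups of order 2.

9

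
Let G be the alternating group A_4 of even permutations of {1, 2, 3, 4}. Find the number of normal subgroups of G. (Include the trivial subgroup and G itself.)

3

G has 10 subgroups. Checking conjugation-invariance by order — order 1: 1/1 normal; order 2: 0/3 normal; order 3: 0/4 normal; order 4: 1/1 normal; order 12: 1/1 normal.
Total normal subgroups: 3.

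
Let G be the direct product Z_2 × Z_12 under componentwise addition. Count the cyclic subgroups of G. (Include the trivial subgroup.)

A cyclic subgroup of order d is generated by each of its φ(d) elements of order d, so the cyclic subgroups of order d number (#elements of order d)/φ(d).
Cyclic subgroups by order — order 1: 1; order 2: 3; order 3: 1; order 4: 2; order 6: 3; order 12: 2.
Total: 12.

12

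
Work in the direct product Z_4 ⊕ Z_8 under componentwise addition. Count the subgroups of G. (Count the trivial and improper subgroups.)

|G| = 32, so by Lagrange every subgroup order divides 32. Divisors: 1, 2, 4, 8, 16, 32.
Subgroups by order — order 1: 1; order 2: 3; order 4: 7; order 8: 7; order 16: 3; order 32: 1.
Total: 1 + 3 + 7 + 7 + 3 + 1 = 22.

22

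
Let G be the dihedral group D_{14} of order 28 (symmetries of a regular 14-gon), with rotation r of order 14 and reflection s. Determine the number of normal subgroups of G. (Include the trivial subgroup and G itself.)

G has 28 subgroups. Checking conjugation-invariance by order — order 1: 1/1 normal; order 2: 1/15 normal; order 4: 0/7 normal; order 7: 1/1 normal; order 14: 3/3 normal; order 28: 1/1 normal.
Total normal subgroups: 7.

7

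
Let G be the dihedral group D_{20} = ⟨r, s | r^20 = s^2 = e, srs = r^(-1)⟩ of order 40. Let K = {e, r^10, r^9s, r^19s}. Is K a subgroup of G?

|K| = 4 divides |G| = 40, consistent with Lagrange.
K contains the identity, every element's inverse is in K, and K is closed under ·: it is a subgroup.

Yes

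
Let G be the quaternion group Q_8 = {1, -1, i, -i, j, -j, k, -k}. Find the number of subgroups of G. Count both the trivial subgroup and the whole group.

|G| = 8, so by Lagrange every subgroup order divides 8. Divisors: 1, 2, 4, 8.
Subgroups by order — order 1: 1; order 2: 1; order 4: 3; order 8: 1.
Total: 1 + 1 + 3 + 1 = 6.

6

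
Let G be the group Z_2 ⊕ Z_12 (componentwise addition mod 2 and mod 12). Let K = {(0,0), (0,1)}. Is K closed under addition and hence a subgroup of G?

(0,1) ∈ K but its inverse (0,11) ∉ K, so K is not a subgroup.

No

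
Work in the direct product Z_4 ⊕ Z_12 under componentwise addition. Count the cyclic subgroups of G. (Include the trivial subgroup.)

20

A cyclic subgroup of order d is generated by each of its φ(d) elements of order d, so the cyclic subgroups of order d number (#elements of order d)/φ(d).
Cyclic subgroups by order — order 1: 1; order 2: 3; order 3: 1; order 4: 6; order 6: 3; order 12: 6.
Total: 20.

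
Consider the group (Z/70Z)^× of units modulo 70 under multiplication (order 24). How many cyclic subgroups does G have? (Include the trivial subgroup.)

Group the elements of G by the cyclic subgroup they generate; each cyclic subgroup of order d accounts for φ(d) elements.
Cyclic subgroups by order — order 1: 1; order 2: 3; order 3: 1; order 4: 2; order 6: 3; order 12: 2.
Total: 12.

12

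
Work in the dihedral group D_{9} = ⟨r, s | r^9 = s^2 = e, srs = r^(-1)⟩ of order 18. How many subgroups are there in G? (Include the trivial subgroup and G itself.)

16

|G| = 18, so by Lagrange every subgroup order divides 18. Divisors: 1, 2, 3, 6, 9, 18.
Subgroups by order — order 1: 1; order 2: 9; order 3: 1; order 6: 3; order 9: 1; order 18: 1.
Total: 1 + 9 + 1 + 3 + 1 + 1 = 16.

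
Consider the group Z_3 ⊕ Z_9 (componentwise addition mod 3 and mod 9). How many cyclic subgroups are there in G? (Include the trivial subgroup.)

A cyclic subgroup of order d is generated by each of its φ(d) elements of order d, so the cyclic subgroups of order d number (#elements of order d)/φ(d).
Cyclic subgroups by order — order 1: 1; order 3: 4; order 9: 3.
Total: 8.

8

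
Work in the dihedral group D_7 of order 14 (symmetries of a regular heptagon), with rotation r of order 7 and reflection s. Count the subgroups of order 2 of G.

|G| = 14 and 2 | 14, so subgroups of order 2 are possible by Lagrange.
The subgroups of order 2 are: {e, r^2s}; {e, r^3s}; {e, r^4s}; {e, r^5s}; … (7 in all).
So G has 7 subgroups of order 2.

7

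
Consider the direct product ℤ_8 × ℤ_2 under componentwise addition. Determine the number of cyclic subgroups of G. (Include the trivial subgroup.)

8

Group the elements of G by the cyclic subgroup they generate; each cyclic subgroup of order d accounts for φ(d) elements.
Cyclic subgroups by order — order 1: 1; order 2: 3; order 4: 2; order 8: 2.
Total: 8.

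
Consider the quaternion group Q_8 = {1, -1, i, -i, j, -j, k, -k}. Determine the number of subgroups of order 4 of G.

3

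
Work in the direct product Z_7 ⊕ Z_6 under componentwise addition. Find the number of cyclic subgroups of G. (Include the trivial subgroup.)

Group the elements of G by the cyclic subgroup they generate; each cyclic subgroup of order d accounts for φ(d) elements.
Cyclic subgroups by order — order 1: 1; order 2: 1; order 3: 1; order 6: 1; order 7: 1; order 14: 1; order 21: 1; order 42: 1.
Total: 8.

8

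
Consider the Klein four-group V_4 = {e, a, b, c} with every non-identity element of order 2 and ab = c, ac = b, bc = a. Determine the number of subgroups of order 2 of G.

3

|G| = 4 and 2 | 4, so subgroups of order 2 are possible by Lagrange.
The subgroups of order 2 are: {e, a}; {e, b}; {e, c}.
So G has 3 subgroups of order 2.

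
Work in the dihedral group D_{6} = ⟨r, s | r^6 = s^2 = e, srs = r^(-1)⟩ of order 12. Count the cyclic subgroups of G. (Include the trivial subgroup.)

10

Group the elements of G by the cyclic subgroup they generate; each cyclic subgroup of order d accounts for φ(d) elements.
Cyclic subgroups by order — order 1: 1; order 2: 7; order 3: 1; order 6: 1.
Total: 10.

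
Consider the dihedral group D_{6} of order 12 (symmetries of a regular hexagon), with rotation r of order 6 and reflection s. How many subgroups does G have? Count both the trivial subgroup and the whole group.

|G| = 12, so by Lagrange every subgroup order divides 12. Divisors: 1, 2, 3, 4, 6, 12.
Subgroups by order — order 1: 1; order 2: 7; order 3: 1; order 4: 3; order 6: 3; order 12: 1.
Total: 1 + 7 + 1 + 3 + 3 + 1 = 16.

16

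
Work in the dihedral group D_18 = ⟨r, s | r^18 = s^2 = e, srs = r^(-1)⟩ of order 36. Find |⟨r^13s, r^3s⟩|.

18

|⟨r^13s⟩| = 2 and |⟨r^3s⟩| = 2, so |H| is a multiple of lcm(2, 2) = 2 and divides |G| = 36.
Closing under the operation: H = {e, r^2, r^4, r^6, r^8, r^10, r^12, r^14, r^16, rs, r^3s, r^5s, r^7s, r^9s, r^11s, r^13s, r^15s, r^17s}, so |H| = 18.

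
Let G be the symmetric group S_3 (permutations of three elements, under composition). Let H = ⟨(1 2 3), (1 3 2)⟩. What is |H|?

3

|⟨(1 2 3)⟩| = 3 and |⟨(1 3 2)⟩| = 3, so |H| is a multiple of lcm(3, 3) = 3 and divides |G| = 6.
Closing under the operation: H = {e, (1 2 3), (1 3 2)}, so |H| = 3.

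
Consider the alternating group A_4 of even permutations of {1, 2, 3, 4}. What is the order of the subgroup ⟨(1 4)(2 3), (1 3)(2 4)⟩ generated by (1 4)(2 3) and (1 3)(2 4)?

4

|⟨(1 4)(2 3)⟩| = 2 and |⟨(1 3)(2 4)⟩| = 2, so |H| is a multiple of lcm(2, 2) = 2 and divides |G| = 12.
Closing under the operation: H = {e, (1 2)(3 4), (1 3)(2 4), (1 4)(2 3)}, so |H| = 4.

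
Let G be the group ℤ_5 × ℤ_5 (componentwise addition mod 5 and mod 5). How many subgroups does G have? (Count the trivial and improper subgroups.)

8

|G| = 25, so by Lagrange every subgroup order divides 25. Divisors: 1, 5, 25.
Subgroups by order — order 1: 1; order 5: 6; order 25: 1.
Total: 1 + 6 + 1 = 8.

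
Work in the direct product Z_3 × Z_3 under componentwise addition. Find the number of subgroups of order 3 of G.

4

|G| = 9 and 3 | 9, so subgroups of order 3 are possible by Lagrange.
The subgroups of order 3 are: {(0,0), (0,1), (0,2)}; {(0,0), (1,0), (2,0)}; {(0,0), (1,1), (2,2)}; {(0,0), (1,2), (2,1)}.
So G has 4 subgroups of order 3.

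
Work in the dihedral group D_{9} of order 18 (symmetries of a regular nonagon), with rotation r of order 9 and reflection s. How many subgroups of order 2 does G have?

|G| = 18 and 2 | 18, so subgroups of order 2 are possible by Lagrange.
The subgroups of order 2 are: {e, r^2s}; {e, r^3s}; {e, r^4s}; {e, r^5s}; … (9 in all).
So G has 9 subgroups of order 2.

9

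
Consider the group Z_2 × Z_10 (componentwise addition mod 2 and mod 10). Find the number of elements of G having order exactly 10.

An element (a,b) has order lcm(ord(a), ord(b)); count pairs with lcm equal to 10.
Enumerating gives 12 such elements.

12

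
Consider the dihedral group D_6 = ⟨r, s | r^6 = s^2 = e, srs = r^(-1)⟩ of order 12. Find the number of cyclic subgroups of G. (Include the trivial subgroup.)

10

A cyclic subgroup of order d is generated by each of its φ(d) elements of order d, so the cyclic subgroups of order d number (#elements of order d)/φ(d).
Cyclic subgroups by order — order 1: 1; order 2: 7; order 3: 1; order 6: 1.
Total: 10.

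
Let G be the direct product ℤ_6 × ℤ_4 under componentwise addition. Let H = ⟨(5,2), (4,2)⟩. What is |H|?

|⟨(5,2)⟩| = 6 and |⟨(4,2)⟩| = 6, so |H| is a multiple of lcm(6, 6) = 6 and divides |G| = 24.
Closing under the operation: H = {(0,0), (0,2), (1,0), (1,2), (2,0), (2,2), (3,0), (3,2), (4,0), (4,2), (5,0), (5,2)}, so |H| = 12.

12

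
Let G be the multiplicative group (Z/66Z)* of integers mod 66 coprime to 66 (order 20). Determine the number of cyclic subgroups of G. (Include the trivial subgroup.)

8

A cyclic subgroup of order d is generated by each of its φ(d) elements of order d, so the cyclic subgroups of order d number (#elements of order d)/φ(d).
Cyclic subgroups by order — order 1: 1; order 2: 3; order 5: 1; order 10: 3.
Total: 8.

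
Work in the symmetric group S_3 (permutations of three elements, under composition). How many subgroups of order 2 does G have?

3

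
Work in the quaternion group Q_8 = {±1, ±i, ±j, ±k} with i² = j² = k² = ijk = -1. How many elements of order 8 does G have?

0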